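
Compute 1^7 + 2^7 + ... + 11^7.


This power sum has a closed form given by Faulhaber's formula
sum_{k=1}^{m} k^p = (1 / (p + 1)) * sum_{j=0}^{p} C(p + 1, j) B_j m^(p + 1 - j),
but for small m direct computation is fastest:
1 + 128 + 2187 + 16384 + 78125 + 279936 + 823543 + 2097152 + 4782969 + 10000000 + 19487171 = 37567596.

37567596


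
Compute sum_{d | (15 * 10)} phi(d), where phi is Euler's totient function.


First, 15 * 10 = 150. One classical identity is sum_{d | n} phi(d) = n (each k in [1, n] has a unique gcd with n, and among the k's with gcd(k, n) = n/d there are phi(d) of them). So the sum equals 150. We also verify directly:
Divisors of 150: 1, 2, 3, 5, 6, 10, 15, 25, 30, 50, 75, 150.
phi values: 1, 1, 2, 4, 2, 4, 8, 20, 8, 20, 40, 40.
Sum = 150.

150


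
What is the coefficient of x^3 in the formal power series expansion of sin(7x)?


The Maclaurin series is sin(t) = sum_{k>=0} (-1)^k t^(2k+1) / (2k+1)!, so substituting t = 7x, only odd powers of x are nonzero, with coefficient of x^(2k+1) equal to (-1)^k 7^(2k+1) / (2k+1)!.
Write 3 = 2*1 + 1, giving the coefficient (-1)^1 * 7^3 / 3! = -343/6 = -343/6.

-343/6


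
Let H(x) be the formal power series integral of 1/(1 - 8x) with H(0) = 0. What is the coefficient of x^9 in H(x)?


1/(1 - 8x) = sum_{k>=0} 8^k x^k. Integrating termwise with H(0) = 0:
H(x) = sum_{k>=0} 8^k x^(k+1) / (k+1) = sum_{m>=1} 8^(m-1) x^m / m.
For m = 9: 8^8/9 = 16777216/9 = 16777216/9.

16777216/9


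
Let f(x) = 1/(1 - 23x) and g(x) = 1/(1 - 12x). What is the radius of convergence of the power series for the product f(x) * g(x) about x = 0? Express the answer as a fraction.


The radius of 1/(1 - 23x) is 1/23 (nearest singularity at x = 1/23), and the radius of 1/(1 - 12x) is 1/12.
The product f(x)*g(x) = 1/((1 - 23x)(1 - 12x)) has singularities at both 1/23 and 1/12, so its radius of convergence is the distance to the nearest one:
min(1/23, 1/12) = 1/23.

1/23


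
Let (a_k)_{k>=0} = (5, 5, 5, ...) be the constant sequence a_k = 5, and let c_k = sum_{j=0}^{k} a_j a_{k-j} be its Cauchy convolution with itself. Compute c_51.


Since a_j = 5 for all j >= 0, the convolution sum becomes
c_k = sum_{j=0}^{k} 5 * 5 = 25 * (k + 1).
Equivalently, the generating function of (a_k) is 5/(1 - x) and its square is 25/(1 - x)^2 = sum_{k>=0} 25(k + 1) x^k.
For k = 51: 25 * 52 = 1300.

1300


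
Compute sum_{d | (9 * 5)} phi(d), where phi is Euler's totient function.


First, 9 * 5 = 45. One classical identity is sum_{d | n} phi(d) = n (each k in [1, n] has a unique gcd with n, and among the k's with gcd(k, n) = n/d there are phi(d) of them). So the sum equals 45. We also verify directly:
Divisors of 45: 1, 3, 5, 9, 15, 45.
phi values: 1, 2, 4, 6, 8, 24.
Sum = 45.

45


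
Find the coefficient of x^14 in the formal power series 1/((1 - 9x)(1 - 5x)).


By partial fractions or Cauchy convolution:
The coefficient equals sum_{k=0}^{14} 9^k * 5^(14-k).
= 51465153629131

51465153629131


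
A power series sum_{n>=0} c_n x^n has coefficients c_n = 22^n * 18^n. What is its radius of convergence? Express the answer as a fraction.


By the root test (Cauchy-Hadamard), the radius is R = 1 / limsup_n |c_n|^(1/n).
Here |c_n|^(1/n) = (22^n * 18^n)^(1/n) = 22 * 18 = 396 for all n.
So R = 1/396 = 1/396.

1/396


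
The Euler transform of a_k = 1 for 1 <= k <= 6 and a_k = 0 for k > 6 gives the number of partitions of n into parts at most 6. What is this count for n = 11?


Partitions of 11 into parts at most 6:
Using generating function (1-x)^(-1)(1-x^2)^(-1)...(1-x^6)^(-1),
the coefficient of x^11 = 44

44


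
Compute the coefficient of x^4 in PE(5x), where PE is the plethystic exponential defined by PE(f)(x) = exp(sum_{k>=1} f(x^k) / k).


With f(x) = 5x, the exponent is sum_{k>=1} 5 x^k / k = 5 * (-ln(1 - x)). Exponentiating:
PE(5x) = exp(-5 ln(1 - x)) = 1/(1 - x)^5.
By the negative binomial expansion, [x^n] 1/(1 - x)^5 = C(n + 4, 4).
For n = 4: C(8, 4) = 70.

70


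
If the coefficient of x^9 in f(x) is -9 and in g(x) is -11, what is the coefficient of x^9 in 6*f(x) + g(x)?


Scalar multiplication scales coefficients: 6 * -9 = -54.
Then add the g coefficient: -54 + -11
= -65

-65


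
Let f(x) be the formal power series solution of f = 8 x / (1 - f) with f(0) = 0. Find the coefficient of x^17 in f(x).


Apply Lagrange inversion: f = 8 x * phi(f) with phi(t) = 1/(1 - t), so
[x^n] f = 8^n * (1/n) [t^(n-1)] phi(t)^n = 8^n * (1/n) [t^(n-1)] (1 - t)^(-n) = 8^n * (1/n) C(2n - 2, n - 1) = 8^n * C_{n-1}.
For n = 17: C_16 = C(32, 16) / 17 = 601080390/17 = 35357670.
With the 8^17 = 2251799813685248 factor, the coefficient is 2251799813685248 * 35357670 = 79618394718344482652160.

79618394718344482652160


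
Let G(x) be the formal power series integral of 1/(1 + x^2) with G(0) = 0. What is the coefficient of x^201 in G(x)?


1/(1 + x^2) = sum_{j>=0} (-1)^j x^(2j). Integrating termwise with G(0) = 0:
G(x) = sum_{j>=0} (-1)^j x^(2j+1) / (2j+1) = arctan(x).
Only odd powers are nonzero. For x^201 write 201 = 2*100 + 1, giving
(-1)^100 / 201 = 1/201 = 1/201.

1/201


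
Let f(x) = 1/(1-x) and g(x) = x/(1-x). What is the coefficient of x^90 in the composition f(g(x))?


First simplify the composition: f(g(x)) = 1/(1 - x/(1-x)) = (1-x)/((1-x) - x) = (1-x)/(1-2x).
Now extract the coefficient. Write (1-x)/(1-2x) = 1/(1-2x) - x/(1-2x).
The coefficient of x^n in 1/(1-2x) is 2^n, and in x/(1-2x) is 2^(n-1) (for n >= 1).
So the coefficient of x^90 is 2^90 - 2^89 = 1237940039285380274899124224 - 618970019642690137449562112 = 618970019642690137449562112.

618970019642690137449562112


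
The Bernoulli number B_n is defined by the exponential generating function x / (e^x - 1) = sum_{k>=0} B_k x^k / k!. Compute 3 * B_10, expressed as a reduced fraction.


Bernoulli numbers can also be computed recursively via B_0 = 1 and sum_{j=0}^{m} C(m+1, j) B_j = 0 for m >= 1. Odd-index Bernoulli numbers vanish for k >= 3.
Computing B_10 = 5/66, so 3 * B_10 = 3 * 5/66 = 5/22.

5/22


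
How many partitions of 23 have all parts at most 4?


Using the generating function (1-x)^(-1)(1-x^2)^(-1)...(1-x^4)^(-1),
the coefficient of x^23 counts these restricted partitions.
Result = 150

150


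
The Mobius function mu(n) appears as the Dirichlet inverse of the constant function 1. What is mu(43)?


43 = 43 (all distinct primes).
mu(43) = (-1)^1 = -1

-1


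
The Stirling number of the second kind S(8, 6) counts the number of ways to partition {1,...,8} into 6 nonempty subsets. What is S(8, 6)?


Using the explicit formula S(n,k) = (1/k!) sum_{j=0}^{k} (-1)^(k-j) C(k,j) j^n:
S(8, 6) = 266
Equivalently, S(n,k) is n! times the coefficient of x^n in the EGF (e^x - 1)^k / k!.

266


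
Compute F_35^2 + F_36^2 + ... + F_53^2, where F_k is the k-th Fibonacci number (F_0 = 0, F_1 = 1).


There is a standard identity sum_{k=0}^{N} F_k^2 = F_N * F_{N+1} (proved inductively from the telescoping relation F_k^2 = F_k F_{k+1} - F_{k-1} F_k). Then
sum_{k=35}^{53} F_k^2 = F_53 F_54 - F_34 F_35.
Computing: F_53 = 53316291173, F_54 = 86267571272, F_34 = 5702887, F_35 = 9227465.
Sum = 53316291173 * 86267571272 - 5702887 * 9227465 = 4599466896102291790601.

4599466896102291790601


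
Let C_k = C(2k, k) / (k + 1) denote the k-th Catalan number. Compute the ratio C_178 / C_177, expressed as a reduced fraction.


Using C_k = (2k)! / (k! (k+1)!), the ratio C_{k+1}/C_k simplifies to
C_{k+1}/C_k = [(2k+2)! / ((k+1)! (k+2)!)] * [k! (k+1)! / (2k)!]
 = (2k+2)(2k+1) / ((k+1)(k+2)) = 2(2k+1) / (k+2).
For k = 177: 2(2*177 + 1) / (177 + 2) = 710/179 = 710/179.

710/179


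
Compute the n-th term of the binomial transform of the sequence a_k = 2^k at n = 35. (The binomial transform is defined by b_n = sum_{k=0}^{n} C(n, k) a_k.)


With a_k = 2^k, b_n = sum_{k=0}^{n} C(n, k) 2^k = (1 + 2)^n by the binomial theorem.
For n = 35: (1 + 2)^35 = 3^35 = 50031545098999707.

50031545098999707


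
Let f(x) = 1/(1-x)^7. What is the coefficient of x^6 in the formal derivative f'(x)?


Differentiate: d/dx [ 1/(1-x)^r ] = r / (1-x)^(r+1).
Here r = 7, so f'(x) = 7 / (1-x)^8.
The expansion of 1/(1-x)^(r+1) has coefficient of x^n equal to C(n+r, r).
So the coefficient of x^6 in f'(x) is
7 * C(13, 7) = 7 * 1716 = 12012

12012


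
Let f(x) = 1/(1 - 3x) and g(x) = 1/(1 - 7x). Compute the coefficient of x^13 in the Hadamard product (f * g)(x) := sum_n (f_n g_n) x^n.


f has coefficients f_k = 3^k and g has coefficients g_k = 7^k, so the Hadamard product has coefficient (f*g)_k = 3^k * 7^k = 21^k.
For k = 13: 21^13 = 154472377739119461.

154472377739119461


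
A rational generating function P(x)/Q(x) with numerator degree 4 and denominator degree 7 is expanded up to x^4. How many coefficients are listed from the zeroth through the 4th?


Expanding up to x^4 gives the coefficients for x^0, x^1, ..., x^4.
That is 4 + 1 = 5 coefficients in total.

5


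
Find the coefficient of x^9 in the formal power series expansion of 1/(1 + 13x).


Write 1/(1 + c x) = 1/(1 - (-c) x) and apply the geometric-series identity
1/(1 - y) = sum_{k>=0} y^k to get 1/(1 + c x) = sum_{k>=0} (-c)^k x^k.
So the coefficient of x^k is (-c)^k = (-1)^k * c^k.
Here c = 13 and k = 9:
(-13)^9 = -1 * 10604499373 = -10604499373

-10604499373


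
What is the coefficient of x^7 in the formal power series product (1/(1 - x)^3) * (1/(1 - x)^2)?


Combine the factors: (1/(1 - x)^3) * (1/(1 - x)^2) = 1/(1 - x)^5.
Then use 1/(1 - x)^r = sum_{k>=0} C(k + r - 1, r - 1) x^k with r = 5 and k = 7:
C(11, 4) = 330.

330


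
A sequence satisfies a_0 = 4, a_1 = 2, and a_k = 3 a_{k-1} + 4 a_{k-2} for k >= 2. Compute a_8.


The characteristic equation is t^2 - 3 t - 4 = 0, with roots r_1 = 4 and r_2 = -1 (so c_1 = r_1 + r_2, c_2 = -r_1 r_2 as required).
One can use the closed form a_n = A r_1^n + B r_2^n, but direct iteration is more reliable:
a_0 = 4, a_1 = 2, a_2 = 22, a_3 = 74, a_4 = 310, a_5 = 1226, a_6 = 4918, a_7 = 19658, a_8 = 78646.
So a_8 = 78646.

78646


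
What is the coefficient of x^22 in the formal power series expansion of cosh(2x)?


The Maclaurin series is cosh(t) = sum_{m>=0} t^(2m) / (2m)!, so substituting t = 2x, only even powers of x are nonzero, with coefficient of x^(2m) equal to 2^(2m) / (2m)!.
For x^22 the coefficient is 2^22/22! = 4194304/1124000727777607680000 = 8/2143861251406875.

8/2143861251406875


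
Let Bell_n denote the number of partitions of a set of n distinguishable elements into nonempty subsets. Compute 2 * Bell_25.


Bell_25 can be computed from the Bell triangle or from Dobinski's identity Bell_n = (1/e) * sum_{k>=0} k^n / k!.
Computing Bell_25 = 4638590332229999353.
Then 2 * 4638590332229999353 = 9277180664459998706.

9277180664459998706


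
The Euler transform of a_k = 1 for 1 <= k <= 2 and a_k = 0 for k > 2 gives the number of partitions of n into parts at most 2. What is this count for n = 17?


Partitions of 17 into parts at most 2:
Using generating function (1-x)^(-1)(1-x^2)^(-1),
the coefficient of x^17 = 9

9


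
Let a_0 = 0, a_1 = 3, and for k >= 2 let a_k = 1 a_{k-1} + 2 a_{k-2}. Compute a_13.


Iterating the recurrence forward:
a_0 = 0
a_1 = 3
a_2 = 1*3 + 2*0 = 3
a_3 = 1*3 + 2*3 = 9
a_4 = 1*9 + 2*3 = 15
a_5 = 1*15 + 2*9 = 33
a_6 = 1*33 + 2*15 = 63
a_7 = 1*63 + 2*33 = 129
a_8 = 1*129 + 2*63 = 255
a_9 = 1*255 + 2*129 = 513
a_10 = 1*513 + 2*255 = 1023
a_11 = 1*1023 + 2*513 = 2049
a_12 = 1*2049 + 2*1023 = 4095
a_13 = 1*4095 + 2*2049 = 8193
So a_13 = 8193.

8193


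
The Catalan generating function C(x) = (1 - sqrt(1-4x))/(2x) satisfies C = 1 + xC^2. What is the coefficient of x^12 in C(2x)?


Substituting x -> 2x scales the n-th coefficient by 2^n, so [x^12] C(2x) = 2^12 * C_12.
C_12 = C(2*12, 12)/(13) = 2704156/13 = 208012.
So 2^12 * 208012 = 4096 * 208012 = 852017152.

852017152


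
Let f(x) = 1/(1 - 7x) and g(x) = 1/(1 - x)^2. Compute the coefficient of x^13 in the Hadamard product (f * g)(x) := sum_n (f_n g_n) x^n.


f has coefficients f_k = 7^k. For g = 1/(1 - x)^2 the coefficient is g_k = C(k + 1, 1) = k + 1. The Hadamard coefficient is (f * g)_k = 7^k * (k + 1).
For k = 13: 7^13 * 14 = 96889010407 * 14 = 1356446145698.

1356446145698


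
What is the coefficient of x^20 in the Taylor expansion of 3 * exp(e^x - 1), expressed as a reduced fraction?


exp(e^x - 1) = sum_{k>=0} Bell_k x^k / k!, where Bell_k is the k-th Bell number.
So the coefficient of x^20 is 3 * Bell_20 / 20!.
Computing: Bell_20 = 51724158235372 and 20! = 2432902008176640000, giving
3 * 51724158235372/2432902008176640000 = 263898766507/4137588449280000.

263898766507/4137588449280000


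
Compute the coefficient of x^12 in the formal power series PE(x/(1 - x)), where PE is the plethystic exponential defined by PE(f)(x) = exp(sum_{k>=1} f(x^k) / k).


For f(x) = x/(1 - x) we have
sum_{k>=1} f(x^k) / k = sum_{k>=1} (1/k) * x^k / (1 - x^k) = sum_{k, m >= 1} x^(k m) / k,
which after exponentiating simplifies to
PE(x/(1 - x)) = prod_{k>=1} 1 / (1 - x^k).
This is the generating function for the partition function p(n), so the coefficient of x^12 is p(12).
Computing p(12) by dynamic programming over parts 1, 2, ..., 12: p(12) = 77.

77


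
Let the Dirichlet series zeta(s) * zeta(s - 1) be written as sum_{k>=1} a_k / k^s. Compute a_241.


Convolution gives a_k = sum_{d | k} d * 1 = sum_{d | k} d = sigma(k), the sum of positive divisors of k.
For k = 241, the divisors are 1, 241, so
sigma(241) = 1 + 241 = 242.

242


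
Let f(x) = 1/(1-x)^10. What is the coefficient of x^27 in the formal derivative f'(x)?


Differentiate: d/dx [ 1/(1-x)^r ] = r / (1-x)^(r+1).
Here r = 10, so f'(x) = 10 / (1-x)^11.
The expansion of 1/(1-x)^(r+1) has coefficient of x^n equal to C(n+r, r).
So the coefficient of x^27 in f'(x) is
10 * C(37, 10) = 10 * 348330136 = 3483301360

3483301360


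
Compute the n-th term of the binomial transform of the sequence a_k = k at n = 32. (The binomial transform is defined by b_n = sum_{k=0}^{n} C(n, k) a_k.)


With a_k = k, b_n = sum_{k=0}^{n} C(n, k) k. Using k * C(n, k) = n * C(n-1, k-1) gives b_n = n * sum_{k>=1} C(n-1, k-1) = n * 2^(n-1).
For n = 32: 32 * 2^31 = 32 * 2147483648 = 68719476736.

68719476736


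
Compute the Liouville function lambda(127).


The Liouville function is lambda(k) = (-1)^Omega(k), where Omega(k) counts the prime factors of k with multiplicity.
Factoring: 127 = 127, so Omega(127) = 1.
lambda(127) = (-1)^1 = -1.

-1


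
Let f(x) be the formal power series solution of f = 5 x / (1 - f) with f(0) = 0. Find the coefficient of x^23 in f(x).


Apply Lagrange inversion: f = 5 x * phi(f) with phi(t) = 1/(1 - t), so
[x^n] f = 5^n * (1/n) [t^(n-1)] phi(t)^n = 5^n * (1/n) [t^(n-1)] (1 - t)^(-n) = 5^n * (1/n) C(2n - 2, n - 1) = 5^n * C_{n-1}.
For n = 23: C_22 = C(44, 22) / 23 = 2104098963720/23 = 91482563640.
With the 5^23 = 11920928955078125 factor, the coefficient is 11920928955078125 * 91482563640 = 1090557141780853271484375000.

1090557141780853271484375000


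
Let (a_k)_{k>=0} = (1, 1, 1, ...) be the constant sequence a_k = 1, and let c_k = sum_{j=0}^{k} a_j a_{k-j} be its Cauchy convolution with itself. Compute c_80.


Since a_j = 1 for all j >= 0, the convolution sum becomes
c_k = sum_{j=0}^{k} 1 * 1 = 1 * (k + 1).
Equivalently, the generating function of (a_k) is 1/(1 - x) and its square is 1/(1 - x)^2 = sum_{k>=0} 1(k + 1) x^k.
For k = 80: 1 * 81 = 81.

81


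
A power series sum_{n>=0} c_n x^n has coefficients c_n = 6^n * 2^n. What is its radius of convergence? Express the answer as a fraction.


By the root test (Cauchy-Hadamard), the radius is R = 1 / limsup_n |c_n|^(1/n).
Here |c_n|^(1/n) = (6^n * 2^n)^(1/n) = 6 * 2 = 12 for all n.
So R = 1/12 = 1/12.

1/12


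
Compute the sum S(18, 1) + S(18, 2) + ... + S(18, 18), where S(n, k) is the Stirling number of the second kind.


By definition, S(n, k) counts partitions of an n-set into exactly k nonempty blocks.
Computing row n = 18 for k = 1..18:
S(18, k): 1, 131071, 64439010, 2798806985, 28958095545, 110687251039, 197462483400, 189036065010, 106175395755, 37112163803, 8391004908, 1256328866, 125854638, 8408778, 367200, 9996, 153, 1
Sum = 682076806159. (This equals Bell_18 since the sum runs over all k.)

682076806159


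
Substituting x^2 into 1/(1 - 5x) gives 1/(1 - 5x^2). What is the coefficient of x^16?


The coefficient of x^(2m) in 1/(1 - 5x^2) is 5^m.
With n = 16 = 2*8, the coefficient is 5^8 = 390625.

390625


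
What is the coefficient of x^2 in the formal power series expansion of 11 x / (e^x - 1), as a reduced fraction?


The exponential generating function for Bernoulli numbers is
x / (e^x - 1) = sum_{k>=0} B_k x^k / k!.
So the coefficient of x^2 in 11 x / (e^x - 1) is 11 B_2 / 2!.
Computing: B_2 = 1/6, 2! = 2, giving
11 * 1/6 / 2 = 11/12.

11/12


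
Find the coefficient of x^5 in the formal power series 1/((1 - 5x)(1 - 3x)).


By partial fractions or Cauchy convolution:
The coefficient equals sum_{k=0}^{5} 5^k * 3^(5-k).
= 7448

7448


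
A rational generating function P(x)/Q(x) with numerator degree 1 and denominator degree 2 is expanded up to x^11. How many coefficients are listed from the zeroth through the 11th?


Expanding up to x^11 gives the coefficients for x^0, x^1, ..., x^11.
That is 11 + 1 = 12 coefficients in total.

12


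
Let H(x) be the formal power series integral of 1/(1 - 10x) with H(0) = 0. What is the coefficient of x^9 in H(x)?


1/(1 - 10x) = sum_{k>=0} 10^k x^k. Integrating termwise with H(0) = 0:
H(x) = sum_{k>=0} 10^k x^(k+1) / (k+1) = sum_{m>=1} 10^(m-1) x^m / m.
For m = 9: 10^8/9 = 100000000/9 = 100000000/9.

100000000/9


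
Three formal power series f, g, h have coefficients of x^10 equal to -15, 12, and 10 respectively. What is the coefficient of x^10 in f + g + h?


Series addition is componentwise:
-15 + 12 + 10
= 7

7


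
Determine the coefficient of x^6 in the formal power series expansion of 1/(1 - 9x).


The geometric series identity gives 1/(1 - c x) = sum_{k>=0} c^k x^k, so the coefficient of x^k is c^k.
Here c = 9 and k = 6.
Computing: 9^6 = 531441

531441


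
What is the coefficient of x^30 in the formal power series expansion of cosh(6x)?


The Maclaurin series is cosh(t) = sum_{m>=0} t^(2m) / (2m)!, so substituting t = 6x, only even powers of x are nonzero, with coefficient of x^(2m) equal to 6^(2m) / (2m)!.
For x^30 the coefficient is 6^30/30! = 221073919720733357899776/265252859812191058636308480000000 = 688747536/826385373016328125.

688747536/826385373016328125


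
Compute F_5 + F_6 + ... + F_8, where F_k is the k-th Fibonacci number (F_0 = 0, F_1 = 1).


Use the identity sum_{k=0}^{N} F_k = F_{N+2} - 1 (which follows from F_{k+2} - F_{k+1} = F_k). Then
sum_{k=5}^{8} F_k = (F_{10} - 1) - (F_{6} - 1) = F_{10} - F_{6}.
Computing: F_{10} = 55, F_{6} = 8, so
Sum = 55 - 8 = 47.

47


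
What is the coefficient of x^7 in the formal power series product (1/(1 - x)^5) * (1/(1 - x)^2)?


Combine the factors: (1/(1 - x)^5) * (1/(1 - x)^2) = 1/(1 - x)^7.
Then use 1/(1 - x)^r = sum_{k>=0} C(k + r - 1, r - 1) x^k with r = 7 and k = 7:
C(13, 6) = 1716.

1716


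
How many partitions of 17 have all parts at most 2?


Using the generating function (1-x)^(-1)(1-x^2)^(-1),
the coefficient of x^17 counts these restricted partitions.
Result = 9

9


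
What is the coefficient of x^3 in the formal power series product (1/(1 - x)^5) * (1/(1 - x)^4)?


Combine the factors: (1/(1 - x)^5) * (1/(1 - x)^4) = 1/(1 - x)^9.
Then use 1/(1 - x)^r = sum_{k>=0} C(k + r - 1, r - 1) x^k with r = 9 and k = 3:
C(11, 8) = 165.

165


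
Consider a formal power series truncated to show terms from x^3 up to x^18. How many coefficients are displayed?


From x^3 to x^18 inclusive, the count is 18 - 3 + 1 = 16.

16


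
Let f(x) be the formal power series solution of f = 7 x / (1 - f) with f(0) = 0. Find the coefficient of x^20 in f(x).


Apply Lagrange inversion: f = 7 x * phi(f) with phi(t) = 1/(1 - t), so
[x^n] f = 7^n * (1/n) [t^(n-1)] phi(t)^n = 7^n * (1/n) [t^(n-1)] (1 - t)^(-n) = 7^n * (1/n) C(2n - 2, n - 1) = 7^n * C_{n-1}.
For n = 20: C_19 = C(38, 19) / 20 = 35345263800/20 = 1767263190.
With the 7^20 = 79792266297612001 factor, the coefficient is 79792266297612001 * 1767263190 = 141013935074447274269543190.

141013935074447274269543190


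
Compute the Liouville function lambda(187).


The Liouville function is lambda(k) = (-1)^Omega(k), where Omega(k) counts the prime factors of k with multiplicity.
Factoring: 187 = 11 * 17, so Omega(187) = 2.
lambda(187) = (-1)^2 = 1.

1


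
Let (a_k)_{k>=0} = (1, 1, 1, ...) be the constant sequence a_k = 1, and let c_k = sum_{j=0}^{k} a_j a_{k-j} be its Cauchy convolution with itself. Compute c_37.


Since a_j = 1 for all j >= 0, the convolution sum becomes
c_k = sum_{j=0}^{k} 1 * 1 = 1 * (k + 1).
Equivalently, the generating function of (a_k) is 1/(1 - x) and its square is 1/(1 - x)^2 = sum_{k>=0} 1(k + 1) x^k.
For k = 37: 1 * 38 = 38.

38


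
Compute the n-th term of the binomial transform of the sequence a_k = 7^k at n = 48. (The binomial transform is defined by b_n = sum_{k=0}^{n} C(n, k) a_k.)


With a_k = 7^k, b_n = sum_{k=0}^{n} C(n, k) 7^k = (1 + 7)^n by the binomial theorem.
For n = 48: (1 + 7)^48 = 8^48 = 22300745198530623141535718272648361505980416.

22300745198530623141535718272648361505980416


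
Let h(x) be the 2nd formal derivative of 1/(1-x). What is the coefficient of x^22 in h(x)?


Differentiating 2 times: d^2/dx^2 [1/(1-x)] = 2!/(1-x)^3.
The expansion 1/(1-x)^3 = sum_{k>=0} C(k+2, 2) x^k, so the coefficient of x^n in 2!/(1-x)^3 is 2! * C(n+2, 2).
For n = 22: 2 * C(24, 2) = 2 * 276 = 552

552


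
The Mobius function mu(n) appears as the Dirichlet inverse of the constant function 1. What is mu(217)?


217 = 7 * 31 (all distinct primes).
mu(217) = (-1)^2 = 1

1


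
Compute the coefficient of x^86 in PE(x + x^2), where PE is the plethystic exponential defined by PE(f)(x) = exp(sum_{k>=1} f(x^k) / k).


With f(x) = x + x^2, the exponent is sum_{k>=1} (x^k + x^(2k)) / k = -ln(1 - x) - ln(1 - x^2). Exponentiating:
PE(x + x^2) = 1 / ((1 - x)(1 - x^2)).
This is the generating function for partitions of n into parts of size 1 or 2. The number of 2's can be any j in 0..43, and the rest are 1's, so
[x^86] = floor(86/2) + 1 = 44.

44


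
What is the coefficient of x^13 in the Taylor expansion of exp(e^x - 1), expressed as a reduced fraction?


exp(e^x - 1) = sum_{k>=0} Bell_k x^k / k!, where Bell_k is the k-th Bell number.
So the coefficient of x^13 is Bell_13 / 13!.
Computing: Bell_13 = 27644437 and 13! = 6227020800, giving
27644437/6227020800 = 27644437/6227020800.

27644437/6227020800


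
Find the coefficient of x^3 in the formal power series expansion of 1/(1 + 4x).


Write 1/(1 + c x) = 1/(1 - (-c) x) and apply the geometric-series identity
1/(1 - y) = sum_{k>=0} y^k to get 1/(1 + c x) = sum_{k>=0} (-c)^k x^k.
So the coefficient of x^k is (-c)^k = (-1)^k * c^k.
Here c = 4 and k = 3:
(-4)^3 = -1 * 64 = -64

-64


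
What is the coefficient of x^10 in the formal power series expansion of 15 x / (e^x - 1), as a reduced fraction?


The exponential generating function for Bernoulli numbers is
x / (e^x - 1) = sum_{k>=0} B_k x^k / k!.
So the coefficient of x^10 in 15 x / (e^x - 1) is 15 B_10 / 10!.
Computing: B_10 = 5/66, 10! = 3628800, giving
15 * 5/66 / 3628800 = 1/3193344.

1/3193344


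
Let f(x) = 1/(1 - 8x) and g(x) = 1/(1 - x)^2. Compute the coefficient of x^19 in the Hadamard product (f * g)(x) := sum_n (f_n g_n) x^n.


f has coefficients f_k = 8^k. For g = 1/(1 - x)^2 the coefficient is g_k = C(k + 1, 1) = k + 1. The Hadamard coefficient is (f * g)_k = 8^k * (k + 1).
For k = 19: 8^19 * 20 = 144115188075855872 * 20 = 2882303761517117440.

2882303761517117440


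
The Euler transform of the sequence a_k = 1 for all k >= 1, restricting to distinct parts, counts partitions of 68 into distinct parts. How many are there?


Partitions of 68 into distinct parts can be computed via generating function.
Product (1+x)(1+x^2)(1+x^3)...
The coefficient of x^68 = 24576

24576


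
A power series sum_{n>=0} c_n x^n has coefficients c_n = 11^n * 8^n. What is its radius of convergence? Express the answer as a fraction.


By the root test (Cauchy-Hadamard), the radius is R = 1 / limsup_n |c_n|^(1/n).
Here |c_n|^(1/n) = (11^n * 8^n)^(1/n) = 11 * 8 = 88 for all n.
So R = 1/88 = 1/88.

1/88


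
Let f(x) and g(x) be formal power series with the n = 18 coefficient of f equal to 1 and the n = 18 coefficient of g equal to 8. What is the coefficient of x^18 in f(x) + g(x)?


Addition of formal power series is termwise.
The coefficient of x^18 in f + g = 1 + 8
= 9

9


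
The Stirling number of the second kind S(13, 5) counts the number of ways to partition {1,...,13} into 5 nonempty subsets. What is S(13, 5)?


Using the explicit formula S(n,k) = (1/k!) sum_{j=0}^{k} (-1)^(k-j) C(k,j) j^n:
S(13, 5) = 7508501
Equivalently, S(n,k) is n! times the coefficient of x^n in the EGF (e^x - 1)^k / k!.

7508501


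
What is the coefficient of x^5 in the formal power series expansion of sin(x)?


The Maclaurin series is sin(t) = sum_{k>=0} (-1)^k t^(2k+1) / (2k+1)!, so substituting t = x, only odd powers of x are nonzero, with coefficient of x^(2k+1) equal to (-1)^k / (2k+1)!.
Write 5 = 2*2 + 1, giving the coefficient (-1)^2 / 5! = 1/120 = 1/120.

1/120


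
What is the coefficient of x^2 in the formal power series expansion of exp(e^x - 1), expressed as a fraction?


exp(e^x - 1) is the exponential generating function for the Bell numbers Bell_k: exp(e^x - 1) = sum_{k>=0} Bell_k x^k / k!.
So the coefficient of x^2 in exp(e^x - 1) is Bell_2 / 2!.
Computing: Bell_2 = 2 and 2! = 2, giving
2/2 = 1.

1


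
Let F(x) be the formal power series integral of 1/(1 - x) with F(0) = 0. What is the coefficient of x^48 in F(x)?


1/(1 - x) = sum_{k>=0} x^k. Integrating termwise and using F(0) = 0 gives
F(x) = sum_{k>=0} x^(k+1) / (k+1) = sum_{m>=1} x^m / m = -ln(1 - x).
So the coefficient of x^48 is 1/48 = 1/48.

1/48


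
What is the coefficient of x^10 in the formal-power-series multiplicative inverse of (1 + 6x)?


The inverse is 1/(1 + 6x). Apply the geometric identity 1/(1 - y) = sum_{k>=0} y^k with y = -6x:
1/(1 + 6x) = sum_{k>=0} (-6)^k x^k.
So the coefficient of x^10 is (-6)^10 = 60466176.

60466176


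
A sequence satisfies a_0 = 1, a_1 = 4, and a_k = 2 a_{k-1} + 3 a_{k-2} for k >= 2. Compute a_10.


The characteristic equation is t^2 - 2 t - 3 = 0, with roots r_1 = 3 and r_2 = -1 (so c_1 = r_1 + r_2, c_2 = -r_1 r_2 as required).
One can use the closed form a_n = A r_1^n + B r_2^n, but direct iteration is more reliable:
a_0 = 1, a_1 = 4, a_2 = 11, a_3 = 34, a_4 = 101, a_5 = 304, a_6 = 911, a_7 = 2734, a_8 = 8201, a_9 = 24604, a_10 = 73811.
So a_10 = 73811.

73811


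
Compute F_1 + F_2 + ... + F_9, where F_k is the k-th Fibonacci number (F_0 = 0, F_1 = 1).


Use the identity sum_{k=0}^{N} F_k = F_{N+2} - 1 (which follows from F_{k+2} - F_{k+1} = F_k). Then
sum_{k=1}^{9} F_k = (F_{11} - 1) - (F_{2} - 1) = F_{11} - F_{2}.
Computing: F_{11} = 89, F_{2} = 1, so
Sum = 89 - 1 = 88.

88


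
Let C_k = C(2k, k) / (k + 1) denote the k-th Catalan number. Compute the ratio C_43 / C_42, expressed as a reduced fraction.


Using C_k = (2k)! / (k! (k+1)!), the ratio C_{k+1}/C_k simplifies to
C_{k+1}/C_k = [(2k+2)! / ((k+1)! (k+2)!)] * [k! (k+1)! / (2k)!]
 = (2k+2)(2k+1) / ((k+1)(k+2)) = 2(2k+1) / (k+2).
For k = 42: 2(2*42 + 1) / (42 + 2) = 170/44 = 85/22.

85/22


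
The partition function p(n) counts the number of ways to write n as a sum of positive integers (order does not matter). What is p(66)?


Using the generating function prod_{k>=1} 1/(1-x^k), we compute p(66).
By dynamic programming over parts 1 through 66:
p(66) = 2323520

2323520


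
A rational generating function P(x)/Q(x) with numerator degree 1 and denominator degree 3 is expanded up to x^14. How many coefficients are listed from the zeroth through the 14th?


Expanding up to x^14 gives the coefficients for x^0, x^1, ..., x^14.
That is 14 + 1 = 15 coefficients in total.

15


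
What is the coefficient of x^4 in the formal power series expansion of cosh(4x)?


The Maclaurin series is cosh(t) = sum_{m>=0} t^(2m) / (2m)!, so substituting t = 4x, only even powers of x are nonzero, with coefficient of x^(2m) equal to 4^(2m) / (2m)!.
For x^4 the coefficient is 4^4/4! = 256/24 = 32/3.

32/3


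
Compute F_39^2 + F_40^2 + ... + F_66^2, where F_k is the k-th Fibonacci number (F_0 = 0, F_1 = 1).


There is a standard identity sum_{k=0}^{N} F_k^2 = F_N * F_{N+1} (proved inductively from the telescoping relation F_k^2 = F_k F_{k+1} - F_{k-1} F_k). Then
sum_{k=39}^{66} F_k^2 = F_66 F_67 - F_38 F_39.
Computing: F_66 = 27777890035288, F_67 = 44945570212853, F_38 = 39088169, F_39 = 63245986.
Sum = 27777890035288 * 44945570212853 - 39088169 * 63245986 = 1248493106943474332051817030.

1248493106943474332051817030


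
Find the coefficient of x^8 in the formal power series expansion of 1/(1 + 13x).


Write 1/(1 + c x) = 1/(1 - (-c) x) and apply the geometric-series identity
1/(1 - y) = sum_{k>=0} y^k to get 1/(1 + c x) = sum_{k>=0} (-c)^k x^k.
So the coefficient of x^k is (-c)^k = (-1)^k * c^k.
Here c = 13 and k = 8:
(-13)^8 = 1 * 815730721 = 815730721

815730721


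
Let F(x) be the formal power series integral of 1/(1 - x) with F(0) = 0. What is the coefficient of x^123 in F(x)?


1/(1 - x) = sum_{k>=0} x^k. Integrating termwise and using F(0) = 0 gives
F(x) = sum_{k>=0} x^(k+1) / (k+1) = sum_{m>=1} x^m / m = -ln(1 - x).
So the coefficient of x^123 is 1/123 = 1/123.

1/123


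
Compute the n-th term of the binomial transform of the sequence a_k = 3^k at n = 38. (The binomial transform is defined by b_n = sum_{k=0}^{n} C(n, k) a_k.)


With a_k = 3^k, b_n = sum_{k=0}^{n} C(n, k) 3^k = (1 + 3)^n by the binomial theorem.
For n = 38: (1 + 3)^38 = 4^38 = 75557863725914323419136.

75557863725914323419136


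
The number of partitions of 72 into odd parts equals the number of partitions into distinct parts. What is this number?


Computing partitions of 72 into odd parts (1, 3, 5, ...):
Using the generating function prod_{k>=0} 1/(1-x^(2k+1)),
the count is 36352

36352


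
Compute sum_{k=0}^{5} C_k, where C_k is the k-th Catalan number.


C_0 through C_5: 1, 1, 2, 5, 14, 42
Sum = 1 + 1 + 2 + 5 + 14 + 42
= 65

65


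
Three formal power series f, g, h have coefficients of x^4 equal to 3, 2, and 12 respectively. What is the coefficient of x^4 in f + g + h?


Series addition is componentwise:
3 + 2 + 12
= 17

17


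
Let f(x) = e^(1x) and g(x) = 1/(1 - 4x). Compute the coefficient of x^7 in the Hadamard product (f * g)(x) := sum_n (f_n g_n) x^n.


Expanding: f_k = 1^k/k! (from e^(1x)) and g_k = 4^k (from 1/(1 - 4x)). So the Hadamard coefficient (f * g)_k = 1^k 4^k / k! = (4)^k / k!.
For k = 7: 4^7/7! = 16384/5040 = 1024/315.

1024/315


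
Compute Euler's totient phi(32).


phi(n) counts integers in [1, n] coprime to n. Using the multiplicative formula phi(n) = n * prod_{p | n} (1 - 1/p):
32 = 2^5, so
phi(32) = 32 * (1 - 1/2) = 16.

16


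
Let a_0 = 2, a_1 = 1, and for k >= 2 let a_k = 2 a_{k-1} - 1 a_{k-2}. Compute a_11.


Iterating the recurrence forward:
a_0 = 2
a_1 = 1
a_2 = 2*1 - 1*2 = 0
a_3 = 2*0 - 1*1 = -1
a_4 = 2*-1 - 1*0 = -2
a_5 = 2*-2 - 1*-1 = -3
a_6 = 2*-3 - 1*-2 = -4
a_7 = 2*-4 - 1*-3 = -5
a_8 = 2*-5 - 1*-4 = -6
a_9 = 2*-6 - 1*-5 = -7
a_10 = 2*-7 - 1*-6 = -8
a_11 = 2*-8 - 1*-7 = -9
So a_11 = -9.

-9


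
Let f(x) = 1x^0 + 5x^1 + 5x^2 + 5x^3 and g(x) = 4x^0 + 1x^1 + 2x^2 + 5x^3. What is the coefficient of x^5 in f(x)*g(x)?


Cauchy product at x^5:
5*5 + 5*2
= 35

35


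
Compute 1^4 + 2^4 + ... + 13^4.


This power sum has a closed form given by Faulhaber's formula
sum_{k=1}^{m} k^p = (1 / (p + 1)) * sum_{j=0}^{p} C(p + 1, j) B_j m^(p + 1 - j),
but for small m direct computation is fastest:
1 + 16 + 81 + 256 + 625 + 1296 + 2401 + 4096 + 6561 + 10000 + 14641 + 20736 + 28561 = 89271.

89271


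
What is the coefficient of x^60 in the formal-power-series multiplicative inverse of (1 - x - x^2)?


Let the inverse be f(x) = sum_{k>=0} a_k x^k. From f(x) * (1 - x - x^2) = 1 and matching coefficients:
 x^0: a_0 = 1.
 x^1: a_1 - a_0 = 0, so a_1 = 1.
 x^k (k >= 2): a_k - a_{k-1} - a_{k-2} = 0, i.e. a_k = a_{k-1} + a_{k-2}.
This is the Fibonacci-type recurrence shifted so that a_0 = a_1 = 1.
Iterating: a_0=1, a_1=1, a_2=2, a_3=3, a_4=5, a_5=8, a_6=13, a_7=21, a_8=34, a_9=55, ...
a_60 = 2504730781961.

2504730781961


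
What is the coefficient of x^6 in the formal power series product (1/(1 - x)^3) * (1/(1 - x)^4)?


Combine the factors: (1/(1 - x)^3) * (1/(1 - x)^4) = 1/(1 - x)^7.
Then use 1/(1 - x)^r = sum_{k>=0} C(k + r - 1, r - 1) x^k with r = 7 and k = 6:
C(12, 6) = 924.

924


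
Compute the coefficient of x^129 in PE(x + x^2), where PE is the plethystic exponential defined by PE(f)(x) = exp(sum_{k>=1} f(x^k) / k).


With f(x) = x + x^2, the exponent is sum_{k>=1} (x^k + x^(2k)) / k = -ln(1 - x) - ln(1 - x^2). Exponentiating:
PE(x + x^2) = 1 / ((1 - x)(1 - x^2)).
This is the generating function for partitions of n into parts of size 1 or 2. The number of 2's can be any j in 0..64, and the rest are 1's, so
[x^129] = floor(129/2) + 1 = 65.

65


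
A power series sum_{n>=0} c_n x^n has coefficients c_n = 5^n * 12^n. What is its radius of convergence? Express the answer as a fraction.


By the root test (Cauchy-Hadamard), the radius is R = 1 / limsup_n |c_n|^(1/n).
Here |c_n|^(1/n) = (5^n * 12^n)^(1/n) = 5 * 12 = 60 for all n.
So R = 1/60 = 1/60.

1/60


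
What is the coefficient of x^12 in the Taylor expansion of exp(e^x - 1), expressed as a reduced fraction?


exp(e^x - 1) = sum_{k>=0} Bell_k x^k / k!, where Bell_k is the k-th Bell number.
So the coefficient of x^12 is Bell_12 / 12!.
Computing: Bell_12 = 4213597 and 12! = 479001600, giving
4213597/479001600 = 4213597/479001600.

4213597/479001600


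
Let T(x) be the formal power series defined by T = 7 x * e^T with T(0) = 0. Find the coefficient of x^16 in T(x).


Apply the Lagrange inversion formula: if T = 7 x * phi(T) with phi(t) = e^t, then
[x^n] T = 7^n * (1/n) [t^(n-1)] phi(t)^n = 7^n * (1/n) [t^(n-1)] e^(n t) = 7^n * (1/n) * n^(n-1) / (n-1)! = 7^n * n^(n-1) / n!.
When c = 1 this is the Cayley count of rooted labeled trees on n vertices, divided by n!.
For n = 16: 7^16 * 16^15 / 16! = 33232930569601 * 1152921504606846976/20922789888000 = 23862852954350227835322368/13030875.

23862852954350227835322368/13030875


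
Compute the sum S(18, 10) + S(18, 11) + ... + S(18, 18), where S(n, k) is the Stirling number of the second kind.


By definition, S(n, k) counts partitions of an n-set into exactly k nonempty blocks.
Computing row n = 18 for k = 10..18:
S(18, k): 37112163803, 8391004908, 1256328866, 125854638, 8408778, 367200, 9996, 153, 1
Sum = 46894138343.

46894138343


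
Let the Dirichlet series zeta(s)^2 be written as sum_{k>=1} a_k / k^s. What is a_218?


The Dirichlet convolution of the constant function 1 with itself gives (1 * 1)(k) = sum_{d | k} 1 = d(k), the number of positive divisors of k.
Since zeta(s) = sum_{k>=1} 1/k^s, we have zeta(s)^2 = sum_{k>=1} d(k)/k^s, so a_k = d(k).
For k = 218: the divisors are 1, 2, 109, 218.
Count = 4.

4


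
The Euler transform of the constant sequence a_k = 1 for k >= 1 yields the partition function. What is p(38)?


The Euler transform converts the sequence a_k = 1 into the number of integer partitions.
Using the recurrence or dynamic programming:
p(38) = 26015

26015


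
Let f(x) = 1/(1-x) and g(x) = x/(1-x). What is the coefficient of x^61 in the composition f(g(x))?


First simplify the composition: f(g(x)) = 1/(1 - x/(1-x)) = (1-x)/((1-x) - x) = (1-x)/(1-2x).
Now extract the coefficient. Write (1-x)/(1-2x) = 1/(1-2x) - x/(1-2x).
The coefficient of x^n in 1/(1-2x) is 2^n, and in x/(1-2x) is 2^(n-1) (for n >= 1).
So the coefficient of x^61 is 2^61 - 2^60 = 2305843009213693952 - 1152921504606846976 = 1152921504606846976.

1152921504606846976


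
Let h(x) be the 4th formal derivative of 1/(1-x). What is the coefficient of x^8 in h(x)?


Differentiating 4 times: d^4/dx^4 [1/(1-x)] = 4!/(1-x)^5.
The expansion 1/(1-x)^5 = sum_{k>=0} C(k+4, 4) x^k, so the coefficient of x^n in 4!/(1-x)^5 is 4! * C(n+4, 4).
For n = 8: 24 * C(12, 4) = 24 * 495 = 11880

11880


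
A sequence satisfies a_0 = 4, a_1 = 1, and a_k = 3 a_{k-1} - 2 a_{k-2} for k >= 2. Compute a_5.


The characteristic equation is t^2 - 3 t + 2 = 0, with roots r_1 = 2 and r_2 = 1 (so c_1 = r_1 + r_2, c_2 = -r_1 r_2 as required).
One can use the closed form a_n = A r_1^n + B r_2^n, but direct iteration is more reliable:
a_0 = 4, a_1 = 1, a_2 = -5, a_3 = -17, a_4 = -41, a_5 = -89.
So a_5 = -89.

-89


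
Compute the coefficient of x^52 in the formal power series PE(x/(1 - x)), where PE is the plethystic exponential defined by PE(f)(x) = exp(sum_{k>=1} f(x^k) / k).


For f(x) = x/(1 - x) we have
sum_{k>=1} f(x^k) / k = sum_{k>=1} (1/k) * x^k / (1 - x^k) = sum_{k, m >= 1} x^(k m) / k,
which after exponentiating simplifies to
PE(x/(1 - x)) = prod_{k>=1} 1 / (1 - x^k).
This is the generating function for the partition function p(n), so the coefficient of x^52 is p(52).
Computing p(52) by dynamic programming over parts 1, 2, ..., 52: p(52) = 281589.

281589


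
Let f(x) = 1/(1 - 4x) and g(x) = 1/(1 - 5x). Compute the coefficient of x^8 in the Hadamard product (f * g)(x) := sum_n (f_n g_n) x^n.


f has coefficients f_k = 4^k and g has coefficients g_k = 5^k, so the Hadamard product has coefficient (f*g)_k = 4^k * 5^k = 20^k.
For k = 8: 20^8 = 25600000000.

25600000000


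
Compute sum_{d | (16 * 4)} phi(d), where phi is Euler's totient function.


First, 16 * 4 = 64. One classical identity is sum_{d | n} phi(d) = n (each k in [1, n] has a unique gcd with n, and among the k's with gcd(k, n) = n/d there are phi(d) of them). So the sum equals 64. We also verify directly:
Divisors of 64: 1, 2, 4, 8, 16, 32, 64.
phi values: 1, 1, 2, 4, 8, 16, 32.
Sum = 64.

64


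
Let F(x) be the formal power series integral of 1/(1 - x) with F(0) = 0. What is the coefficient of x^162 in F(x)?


1/(1 - x) = sum_{k>=0} x^k. Integrating termwise and using F(0) = 0 gives
F(x) = sum_{k>=0} x^(k+1) / (k+1) = sum_{m>=1} x^m / m = -ln(1 - x).
So the coefficient of x^162 is 1/162 = 1/162.

1/162


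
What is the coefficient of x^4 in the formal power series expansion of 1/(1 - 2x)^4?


The general identity 1/(1 - c x)^r = sum_{k>=0} c^k C(k + r - 1, r - 1) x^k follows by substituting y = c x into 1/(1 - y)^r = sum_{k>=0} C(k + r - 1, r - 1) y^k.
For c = 2, r = 4, k = 4:
2^4 * C(7, 3) = 16 * 35 = 560.

560


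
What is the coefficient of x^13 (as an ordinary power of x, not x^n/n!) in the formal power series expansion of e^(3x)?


The exponential series is e^y = sum_{k>=0} y^k / k!. Substituting y = 3x gives
e^(3x) = sum_{k>=0} 3^k x^k / k!.
So the coefficient of x^n is a^n/n! with a = 3, n = 13:
3^13 / 13! = 1594323/6227020800 = 6561/25625600

6561/25625600


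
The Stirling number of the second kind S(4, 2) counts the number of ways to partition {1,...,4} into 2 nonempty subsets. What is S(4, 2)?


Using the explicit formula S(n,k) = (1/k!) sum_{j=0}^{k} (-1)^(k-j) C(k,j) j^n:
S(4, 2) = 7
Equivalently, S(n,k) is n! times the coefficient of x^n in the EGF (e^x - 1)^k / k!.

7


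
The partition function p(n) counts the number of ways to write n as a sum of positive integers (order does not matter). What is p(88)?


Using the generating function prod_{k>=1} 1/(1-x^k), we compute p(88).
By dynamic programming over parts 1 through 88:
p(88) = 44108109

44108109


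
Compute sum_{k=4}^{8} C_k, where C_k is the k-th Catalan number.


C_4 through C_8: 14, 42, 132, 429, 1430
Sum = 14 + 42 + 132 + 429 + 1430
= 2047

2047
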